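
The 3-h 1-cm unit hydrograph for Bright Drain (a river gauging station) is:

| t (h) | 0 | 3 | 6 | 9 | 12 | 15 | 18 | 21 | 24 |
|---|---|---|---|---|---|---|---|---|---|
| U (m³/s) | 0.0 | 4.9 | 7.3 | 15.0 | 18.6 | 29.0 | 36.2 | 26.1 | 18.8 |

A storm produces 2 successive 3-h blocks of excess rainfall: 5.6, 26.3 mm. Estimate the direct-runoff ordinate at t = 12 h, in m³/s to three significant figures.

By discrete convolution, Q_j = Σ (P_i / 10 mm) · U_{j−i}.
At t = 12 h (j=4): Q = (5.6/10)·18.6 + (26.3/10)·15.0 = 49.9 m³/s.

Q ≈ 49.9 m³/s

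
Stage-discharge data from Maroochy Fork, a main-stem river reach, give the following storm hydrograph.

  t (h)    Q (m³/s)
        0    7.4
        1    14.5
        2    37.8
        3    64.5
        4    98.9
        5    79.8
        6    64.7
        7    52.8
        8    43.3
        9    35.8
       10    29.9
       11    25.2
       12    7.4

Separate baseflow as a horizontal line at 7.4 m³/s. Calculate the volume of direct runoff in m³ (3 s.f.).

V ≈ 1.68 × 10^6 m³

Direct-runoff ordinates (Q − Q_b): 0.0, 7.1, 30.4, 57.1, 91.5, 72.4, 57.3, 45.4, 35.9, 28.4, 22.5, 17.8, 0.0 m³/s.
ΣQ_DR = 465.8 m³/s.
With Δt = 1 h = 3600 s, V = ΣQ_DR · Δt = 465.8 × 3600 = 1.68 × 10^6 m³.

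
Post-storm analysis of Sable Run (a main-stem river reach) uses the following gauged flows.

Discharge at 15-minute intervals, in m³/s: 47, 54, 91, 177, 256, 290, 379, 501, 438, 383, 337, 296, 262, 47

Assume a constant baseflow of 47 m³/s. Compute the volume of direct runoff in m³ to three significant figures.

V ≈ 2.61 × 10^6 m³

Direct-runoff ordinates (Q − Q_b): 0.0, 7.0, 44.0, 130.0, 209.0, 243.0, 332.0, 454.0, 391.0, 336.0, 290.0, 249.0, 215.0, 0.0 m³/s.
ΣQ_DR = 2900 m³/s.
With Δt = 0.25 h = 900 s, V = ΣQ_DR · Δt = 2900 × 900 = 2.61 × 10^6 m³.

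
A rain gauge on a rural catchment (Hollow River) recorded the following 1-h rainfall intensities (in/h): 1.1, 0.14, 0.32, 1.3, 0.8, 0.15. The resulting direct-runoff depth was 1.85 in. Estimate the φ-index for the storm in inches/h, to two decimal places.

Only the 3 blocks with intensity above φ contribute runoff: 1.1, 1.3, 0.8 in/h.
Σ(I−φ)·Δt = d  ⇒  (1.1+1.3+0.8 − 3φ)·1 = 1.85
φ = (3.200 − 1.85/1) / 3 = 0.45 in/h.

φ ≈ 0.45 in/h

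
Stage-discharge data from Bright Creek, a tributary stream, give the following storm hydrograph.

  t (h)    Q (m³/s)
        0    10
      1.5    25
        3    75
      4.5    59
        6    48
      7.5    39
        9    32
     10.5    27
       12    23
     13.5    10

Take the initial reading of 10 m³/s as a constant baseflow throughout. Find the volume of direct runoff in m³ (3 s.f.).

Direct-runoff ordinates (Q − Q_b): 0.0, 15.0, 65.0, 49.0, 38.0, 29.0, 22.0, 17.0, 13.0, 0.0 m³/s.
ΣQ_DR = 248.0 m³/s.
With Δt = 1.5 h = 5400 s, V = ΣQ_DR · Δt = 248.0 × 5400 = 1.34 × 10^6 m³.

V ≈ 1.34 × 10^6 m³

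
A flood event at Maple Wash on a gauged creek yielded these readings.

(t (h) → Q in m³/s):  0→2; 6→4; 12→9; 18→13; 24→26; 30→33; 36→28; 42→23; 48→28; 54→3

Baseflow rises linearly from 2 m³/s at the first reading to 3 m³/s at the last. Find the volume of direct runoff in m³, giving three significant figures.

V ≈ 3.11 × 10^6 m³

Direct-runoff ordinates (Q − Q_b): 0.00, 1.89, 6.78, 10.67, 23.56, 30.44, 25.33, 20.22, 25.11, 0.00 m³/s.
ΣQ_DR = 144.0 m³/s.
With Δt = 6 h = 21600 s, V = ΣQ_DR · Δt = 144.0 × 21600 = 3.11 × 10^6 m³.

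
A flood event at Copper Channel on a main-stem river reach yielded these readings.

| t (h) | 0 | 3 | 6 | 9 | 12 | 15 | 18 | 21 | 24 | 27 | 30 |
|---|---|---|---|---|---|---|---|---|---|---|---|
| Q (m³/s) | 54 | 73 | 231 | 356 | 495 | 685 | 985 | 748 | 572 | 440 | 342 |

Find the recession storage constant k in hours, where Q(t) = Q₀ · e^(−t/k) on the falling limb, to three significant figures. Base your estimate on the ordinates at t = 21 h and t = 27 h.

On the falling limb, Q drops from 748 to 440 m³/s between t = 21 h and t = 27 h (Δt = 6 h).
k = −Δt / ln(Q₂/Q₁) = −6 / ln(440/748) = 11.3 h.

k ≈ 11.3 h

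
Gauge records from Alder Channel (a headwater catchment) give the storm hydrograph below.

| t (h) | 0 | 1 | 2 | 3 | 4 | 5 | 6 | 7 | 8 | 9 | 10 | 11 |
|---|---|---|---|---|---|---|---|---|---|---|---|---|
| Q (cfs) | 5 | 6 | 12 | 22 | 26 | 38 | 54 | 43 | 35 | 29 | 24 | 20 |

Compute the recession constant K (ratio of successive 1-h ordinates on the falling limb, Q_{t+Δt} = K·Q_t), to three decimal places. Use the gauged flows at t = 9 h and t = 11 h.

K ≈ 0.830

Using the recession-limb readings at t = 9 h and t = 11 h: Q falls from 29 to 20 cfs over 2 intervals.
K = (Q₂/Q₁)^(1/2) = (20/29)^(1/2) = 0.830.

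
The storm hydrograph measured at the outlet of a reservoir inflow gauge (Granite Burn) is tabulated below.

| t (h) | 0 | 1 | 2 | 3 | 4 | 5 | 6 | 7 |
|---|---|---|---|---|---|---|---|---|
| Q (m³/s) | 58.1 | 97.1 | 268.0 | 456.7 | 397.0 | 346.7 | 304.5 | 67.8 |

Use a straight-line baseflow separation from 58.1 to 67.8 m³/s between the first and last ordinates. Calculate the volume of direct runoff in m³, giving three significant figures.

V ≈ 5.37 × 10^6 m³

Direct-runoff ordinates (Q − Q_b): 0.00, 37.61, 207.13, 394.44, 333.36, 281.67, 238.09, 0.00 m³/s.
ΣQ_DR = 1492 m³/s.
With Δt = 1 h = 3600 s, V = ΣQ_DR · Δt = 1492 × 3600 = 5.37 × 10^6 m³.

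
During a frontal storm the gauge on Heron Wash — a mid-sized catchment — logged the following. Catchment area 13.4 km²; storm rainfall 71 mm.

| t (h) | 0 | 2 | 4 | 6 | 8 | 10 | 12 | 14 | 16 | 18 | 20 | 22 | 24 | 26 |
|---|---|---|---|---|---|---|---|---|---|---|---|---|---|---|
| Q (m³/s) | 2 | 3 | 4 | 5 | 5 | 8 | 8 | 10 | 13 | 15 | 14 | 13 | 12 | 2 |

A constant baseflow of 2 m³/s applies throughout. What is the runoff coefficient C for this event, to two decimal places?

C ≈ 0.65

ΣQ_DR = 86.00 m³/s; V = ΣQ_DR·Δt = 6.192 × 10^5 m³.
Runoff depth d = V / A = 46.21 mm.
C = d / P = 46.21 / 71 = 0.65.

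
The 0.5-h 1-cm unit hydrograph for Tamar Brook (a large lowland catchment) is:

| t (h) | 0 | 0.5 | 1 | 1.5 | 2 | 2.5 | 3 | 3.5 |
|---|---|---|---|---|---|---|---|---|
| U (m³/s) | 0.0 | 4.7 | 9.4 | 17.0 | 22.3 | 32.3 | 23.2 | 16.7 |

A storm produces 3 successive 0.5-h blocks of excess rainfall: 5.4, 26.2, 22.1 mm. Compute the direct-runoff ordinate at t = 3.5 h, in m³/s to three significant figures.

By discrete convolution, Q_j = Σ (P_i / 10 mm) · U_{j−i}.
At t = 3.5 h (j=7): Q = (5.4/10)·16.7 + (26.2/10)·23.2 + (22.1/10)·32.3 = 141 m³/s.

Q ≈ 141 m³/s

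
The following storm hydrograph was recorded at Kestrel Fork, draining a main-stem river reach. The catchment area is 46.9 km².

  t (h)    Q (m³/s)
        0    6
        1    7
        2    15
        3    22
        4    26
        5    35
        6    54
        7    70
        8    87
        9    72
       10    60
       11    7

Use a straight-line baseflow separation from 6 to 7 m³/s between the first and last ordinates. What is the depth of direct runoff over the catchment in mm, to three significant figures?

d ≈ 29.4 mm

Direct runoff: 0.00, 0.91, 8.82, 15.73, 19.64, 28.55, 47.45, 63.36, 80.27, 65.18, 53.09, 0.00 m³/s; ΣQ_DR = 383.0 m³/s.
V = ΣQ_DR · Δt = 383.0 × 3600 s = 1.379 × 10^6 m³.
Over A = 46.9 km², depth = V / A = 29.4 mm.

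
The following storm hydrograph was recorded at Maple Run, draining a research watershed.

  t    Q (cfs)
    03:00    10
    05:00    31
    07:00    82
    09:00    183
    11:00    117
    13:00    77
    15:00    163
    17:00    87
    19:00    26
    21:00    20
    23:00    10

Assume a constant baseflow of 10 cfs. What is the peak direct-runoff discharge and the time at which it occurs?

Subtracting baseflow gives direct-runoff ordinates: 0.0, 21.0, 72.0, 173.0, 107.0, 67.0, 153.0, 77.0, 16.0, 10.0, 0.0 cfs.
The maximum is 173.0 cfs, occurring at the reading for t = 09:00.

Q_p = 173.0 cfs at t = 09:00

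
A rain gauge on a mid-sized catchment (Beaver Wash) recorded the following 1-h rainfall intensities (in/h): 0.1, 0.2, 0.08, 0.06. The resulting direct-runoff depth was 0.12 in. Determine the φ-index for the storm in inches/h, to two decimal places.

φ ≈ 0.09 in/h

Only the 2 blocks with intensity above φ contribute runoff: 0.1, 0.2 in/h.
Σ(I−φ)·Δt = d  ⇒  (0.1+0.2 − 2φ)·1 = 0.12
φ = (0.3000 − 0.12/1) / 2 = 0.09 in/h.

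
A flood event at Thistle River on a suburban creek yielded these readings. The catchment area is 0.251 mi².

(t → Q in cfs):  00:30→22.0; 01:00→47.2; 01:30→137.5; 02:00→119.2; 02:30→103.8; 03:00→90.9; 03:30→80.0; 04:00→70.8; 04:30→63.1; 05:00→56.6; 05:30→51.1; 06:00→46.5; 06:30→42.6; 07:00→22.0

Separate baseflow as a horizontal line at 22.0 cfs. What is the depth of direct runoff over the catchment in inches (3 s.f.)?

d ≈ 1.99 in

Direct runoff: 0.0, 25.2, 115.5, 97.2, 81.8, 68.9, 58.0, 48.8, 41.1, 34.6, 29.1, 24.5, 20.6, 0.0 cfs; ΣQ_DR = 645.3 cfs.
V = ΣQ_DR · Δt = 645.3 × 1800 s = 1.162 × 10^6 ft³.
Over A = 0.251 mi², depth = V / A = 1.99 in.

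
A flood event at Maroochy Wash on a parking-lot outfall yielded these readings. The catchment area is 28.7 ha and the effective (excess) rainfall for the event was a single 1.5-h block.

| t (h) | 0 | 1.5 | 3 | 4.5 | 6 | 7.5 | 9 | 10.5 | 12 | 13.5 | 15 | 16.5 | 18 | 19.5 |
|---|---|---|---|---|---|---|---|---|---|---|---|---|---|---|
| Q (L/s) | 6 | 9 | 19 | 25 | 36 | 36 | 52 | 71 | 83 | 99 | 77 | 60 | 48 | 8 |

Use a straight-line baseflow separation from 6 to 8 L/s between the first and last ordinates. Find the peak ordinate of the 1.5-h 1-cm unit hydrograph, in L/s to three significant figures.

Direct runoff: 0.00, 2.85, 12.69, 18.54, 29.38, 29.23, 45.08, 63.92, 75.77, 91.62, 69.46, 52.31, 40.15, 0.00 L/s; ΣQ_DR = 531.0 L/s, peak = 91.62 L/s.
Runoff depth d = ΣQ_DR·Δt / A = 531.0 × 5400 / (28.7 ha) = 9.991 mm.
The 1-cm UH is the DRH scaled by (10 mm)/d, so U_p = 91.62 × 10/9.991 = 91.7 L/s.

U_p ≈ 91.7 L/s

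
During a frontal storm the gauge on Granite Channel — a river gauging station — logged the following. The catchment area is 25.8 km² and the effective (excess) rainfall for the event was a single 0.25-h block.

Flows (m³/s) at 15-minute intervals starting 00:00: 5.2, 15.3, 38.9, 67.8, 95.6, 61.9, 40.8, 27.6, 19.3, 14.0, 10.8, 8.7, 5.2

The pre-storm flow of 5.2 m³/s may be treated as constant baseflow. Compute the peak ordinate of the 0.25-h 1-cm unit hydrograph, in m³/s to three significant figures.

U_p ≈ 75.4 m³/s

Direct runoff: 0.0, 10.1, 33.7, 62.6, 90.4, 56.7, 35.6, 22.4, 14.1, 8.8, 5.6, 3.5, 0.0 m³/s; ΣQ_DR = 343.5 m³/s, peak = 90.4 m³/s.
Runoff depth d = ΣQ_DR·Δt / A = 343.5 × 900 / (25.8 km²) = 11.98 mm.
The 1-cm UH is the DRH scaled by (10 mm)/d, so U_p = 90.4 × 10/11.98 = 75.4 m³/s.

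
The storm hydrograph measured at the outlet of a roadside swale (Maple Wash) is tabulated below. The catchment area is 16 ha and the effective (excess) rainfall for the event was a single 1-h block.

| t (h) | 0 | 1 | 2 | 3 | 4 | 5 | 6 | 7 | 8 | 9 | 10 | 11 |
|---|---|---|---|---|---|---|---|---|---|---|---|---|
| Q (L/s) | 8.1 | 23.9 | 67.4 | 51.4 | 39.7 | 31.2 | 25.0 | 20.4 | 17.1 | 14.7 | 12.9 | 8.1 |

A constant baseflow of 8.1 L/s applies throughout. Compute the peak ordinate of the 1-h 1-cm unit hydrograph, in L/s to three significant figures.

Direct runoff: 0.0, 15.8, 59.3, 43.3, 31.6, 23.1, 16.9, 12.3, 9.0, 6.6, 4.8, 0.0 L/s; ΣQ_DR = 222.7 L/s, peak = 59.3 L/s.
Runoff depth d = ΣQ_DR·Δt / A = 222.7 × 3600 / (16 ha) = 5.011 mm.
The 1-cm UH is the DRH scaled by (10 mm)/d, so U_p = 59.3 × 10/5.011 = 118 L/s.

U_p ≈ 118 L/s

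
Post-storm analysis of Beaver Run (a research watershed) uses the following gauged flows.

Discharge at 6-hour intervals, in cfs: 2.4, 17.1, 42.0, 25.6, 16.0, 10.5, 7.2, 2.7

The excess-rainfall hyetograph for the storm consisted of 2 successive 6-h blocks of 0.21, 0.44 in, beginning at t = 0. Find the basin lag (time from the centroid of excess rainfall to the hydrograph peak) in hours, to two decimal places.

Centroid of excess rainfall: t_c = Σ P_i·t̄_i / ΣP_i = 7.0615 h (block centres at 3, 9 h).
Hydrograph peak occurs at t = 12 h, so basin lag t_L = 12 − 7.0615 = 4.94 h.

t_L ≈ 4.94 h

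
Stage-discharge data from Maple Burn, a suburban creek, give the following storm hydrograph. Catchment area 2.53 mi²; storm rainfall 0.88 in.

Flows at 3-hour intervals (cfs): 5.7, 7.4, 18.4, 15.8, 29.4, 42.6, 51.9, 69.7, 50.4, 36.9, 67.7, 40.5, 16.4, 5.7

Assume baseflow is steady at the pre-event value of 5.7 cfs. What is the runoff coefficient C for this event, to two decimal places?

C ≈ 0.79

ΣQ_DR = 378.7 cfs; V = ΣQ_DR·Δt = 4.090 × 10^6 ft³.
Runoff depth d = V / A = 0.6958 in.
C = d / P = 0.6958 / 0.88 = 0.79.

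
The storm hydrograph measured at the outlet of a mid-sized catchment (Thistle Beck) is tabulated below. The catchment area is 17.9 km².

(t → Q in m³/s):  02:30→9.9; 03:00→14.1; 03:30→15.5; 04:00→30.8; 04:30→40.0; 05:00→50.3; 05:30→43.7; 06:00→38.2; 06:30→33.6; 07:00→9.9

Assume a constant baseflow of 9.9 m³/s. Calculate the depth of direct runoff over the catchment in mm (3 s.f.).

Direct runoff: 0.0, 4.2, 5.6, 20.9, 30.1, 40.4, 33.8, 28.3, 23.7, 0.0 m³/s; ΣQ_DR = 187.0 m³/s.
V = ΣQ_DR · Δt = 187.0 × 1800 s = 3.366 × 10^5 m³.
Over A = 17.9 km², depth = V / A = 18.8 mm.

d ≈ 18.8 mm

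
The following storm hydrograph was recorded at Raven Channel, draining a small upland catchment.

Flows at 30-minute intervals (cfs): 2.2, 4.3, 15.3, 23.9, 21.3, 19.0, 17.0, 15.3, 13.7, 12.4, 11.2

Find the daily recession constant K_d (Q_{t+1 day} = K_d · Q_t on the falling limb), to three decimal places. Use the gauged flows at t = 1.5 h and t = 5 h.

Between t = 1.5 h and t = 5 h the flow falls from 23.9 to 11.2 cfs over 7×0.5 h = 3.5 h.
Per-interval ratio K = (11.2/23.9)^(1/7) = 0.8974; K_d = K^(24/0.5) = 0.006.

K_d ≈ 0.006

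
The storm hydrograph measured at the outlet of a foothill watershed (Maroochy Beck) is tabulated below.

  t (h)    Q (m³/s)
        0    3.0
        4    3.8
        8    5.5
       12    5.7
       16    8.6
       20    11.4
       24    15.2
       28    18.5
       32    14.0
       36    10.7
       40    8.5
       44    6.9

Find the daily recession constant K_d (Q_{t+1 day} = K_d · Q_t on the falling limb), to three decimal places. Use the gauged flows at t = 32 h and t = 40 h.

Between t = 32 h and t = 40 h the flow falls from 14.0 to 8.5 m³/s over 2×4 h = 8 h.
Per-interval ratio K = (8.5/14.0)^(1/2) = 0.7792; K_d = K^(24/4) = 0.224.

K_d ≈ 0.224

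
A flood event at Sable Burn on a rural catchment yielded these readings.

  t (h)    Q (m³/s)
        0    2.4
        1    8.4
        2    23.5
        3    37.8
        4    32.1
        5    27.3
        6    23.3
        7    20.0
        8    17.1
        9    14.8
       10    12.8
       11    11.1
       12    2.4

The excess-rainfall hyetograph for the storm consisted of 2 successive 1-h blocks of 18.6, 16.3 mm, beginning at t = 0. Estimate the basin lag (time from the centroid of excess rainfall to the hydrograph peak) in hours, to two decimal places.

Centroid of excess rainfall: t_c = Σ P_i·t̄_i / ΣP_i = 0.9670 h (block centres at 0.5, 1.5 h).
Hydrograph peak occurs at t = 3 h, so basin lag t_L = 3 − 0.9670 = 2.03 h.

t_L ≈ 2.03 h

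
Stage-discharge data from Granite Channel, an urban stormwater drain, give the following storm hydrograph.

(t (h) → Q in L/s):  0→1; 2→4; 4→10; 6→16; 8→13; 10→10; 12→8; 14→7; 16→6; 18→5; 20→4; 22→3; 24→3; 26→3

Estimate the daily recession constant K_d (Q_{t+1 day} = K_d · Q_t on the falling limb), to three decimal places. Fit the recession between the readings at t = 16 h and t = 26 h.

Between t = 16 h and t = 26 h the flow falls from 6 to 3 L/s over 5×2 h = 10 h.
Per-interval ratio K = (3/6)^(1/5) = 0.8706; K_d = K^(24/2) = 0.189.

K_d ≈ 0.189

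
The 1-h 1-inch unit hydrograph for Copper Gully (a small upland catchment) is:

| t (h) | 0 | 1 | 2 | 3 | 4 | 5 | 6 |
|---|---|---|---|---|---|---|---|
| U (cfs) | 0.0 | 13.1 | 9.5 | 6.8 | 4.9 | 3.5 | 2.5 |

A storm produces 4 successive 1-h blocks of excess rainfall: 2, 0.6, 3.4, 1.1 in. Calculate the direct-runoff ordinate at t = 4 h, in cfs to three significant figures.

By discrete convolution, Q_j = Σ (P_i / 1 in) · U_{j−i}.
At t = 4 h (j=4): Q = (2/1)·4.9 + (0.6/1)·6.8 + (3.4/1)·9.5 + (1.1/1)·13.1 = 60.6 cfs.

Q ≈ 60.6 cfs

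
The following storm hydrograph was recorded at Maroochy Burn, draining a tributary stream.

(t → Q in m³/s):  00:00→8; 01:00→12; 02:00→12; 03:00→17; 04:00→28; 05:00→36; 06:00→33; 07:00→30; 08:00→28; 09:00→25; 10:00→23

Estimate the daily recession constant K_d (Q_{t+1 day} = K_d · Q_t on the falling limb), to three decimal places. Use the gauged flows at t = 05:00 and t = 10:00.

Between t = 05:00 and t = 10:00 the flow falls from 36 to 23 m³/s over 5×1 h = 5 h.
Per-interval ratio K = (23/36)^(1/5) = 0.9143; K_d = K^(24/1) = 0.116.

K_d ≈ 0.116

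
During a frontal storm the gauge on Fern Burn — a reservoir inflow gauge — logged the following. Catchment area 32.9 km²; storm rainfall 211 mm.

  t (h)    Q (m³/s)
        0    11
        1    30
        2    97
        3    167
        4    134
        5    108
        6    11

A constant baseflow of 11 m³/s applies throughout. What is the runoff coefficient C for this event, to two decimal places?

ΣQ_DR = 481.0 m³/s; V = ΣQ_DR·Δt = 1.732 × 10^6 m³.
Runoff depth d = V / A = 52.63 mm.
C = d / P = 52.63 / 211 = 0.25.

C ≈ 0.25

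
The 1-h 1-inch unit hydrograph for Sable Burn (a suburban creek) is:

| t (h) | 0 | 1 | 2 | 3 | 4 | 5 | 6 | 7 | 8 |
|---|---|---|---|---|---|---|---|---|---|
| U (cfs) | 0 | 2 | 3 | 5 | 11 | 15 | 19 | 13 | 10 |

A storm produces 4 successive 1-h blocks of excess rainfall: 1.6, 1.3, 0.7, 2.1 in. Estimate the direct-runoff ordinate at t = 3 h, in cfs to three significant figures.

By discrete convolution, Q_j = Σ (P_i / 1 in) · U_{j−i}.
At t = 3 h (j=3): Q = (1.6/1)·5 + (1.3/1)·3 + (0.7/1)·2 + (2.1/1)·0 = 13.3 cfs.

Q ≈ 13.3 cfs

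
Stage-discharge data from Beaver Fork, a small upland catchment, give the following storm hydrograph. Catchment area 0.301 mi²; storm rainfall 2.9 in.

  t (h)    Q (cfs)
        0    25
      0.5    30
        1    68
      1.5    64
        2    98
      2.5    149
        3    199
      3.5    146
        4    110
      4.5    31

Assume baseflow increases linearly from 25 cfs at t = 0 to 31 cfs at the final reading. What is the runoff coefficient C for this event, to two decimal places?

C ≈ 0.57

ΣQ_DR = 640.0 cfs; V = ΣQ_DR·Δt = 1.152 × 10^6 ft³.
Runoff depth d = V / A = 1.647 in.
C = d / P = 1.647 / 2.9 = 0.57.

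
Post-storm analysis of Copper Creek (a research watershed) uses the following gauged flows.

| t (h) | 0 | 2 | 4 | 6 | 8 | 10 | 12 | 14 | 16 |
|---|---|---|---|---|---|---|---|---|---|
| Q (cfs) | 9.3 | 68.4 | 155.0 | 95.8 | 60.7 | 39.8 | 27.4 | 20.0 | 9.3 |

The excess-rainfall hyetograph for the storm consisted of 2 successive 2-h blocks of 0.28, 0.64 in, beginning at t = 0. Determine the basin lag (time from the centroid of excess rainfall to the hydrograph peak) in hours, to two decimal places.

Centroid of excess rainfall: t_c = Σ P_i·t̄_i / ΣP_i = 2.3913 h (block centres at 1, 3 h).
Hydrograph peak occurs at t = 4 h, so basin lag t_L = 4 − 2.3913 = 1.61 h.

t_L ≈ 1.61 h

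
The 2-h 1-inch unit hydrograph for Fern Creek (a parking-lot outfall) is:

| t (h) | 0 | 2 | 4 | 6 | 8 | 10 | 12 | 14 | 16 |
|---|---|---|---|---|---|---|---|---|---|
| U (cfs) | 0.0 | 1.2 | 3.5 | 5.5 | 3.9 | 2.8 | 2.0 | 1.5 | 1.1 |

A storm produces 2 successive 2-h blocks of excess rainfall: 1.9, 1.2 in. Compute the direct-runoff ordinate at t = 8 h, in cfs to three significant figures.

By discrete convolution, Q_j = Σ (P_i / 1 in) · U_{j−i}.
At t = 8 h (j=4): Q = (1.9/1)·3.9 + (1.2/1)·5.5 = 14.0 cfs.

Q ≈ 14.0 cfs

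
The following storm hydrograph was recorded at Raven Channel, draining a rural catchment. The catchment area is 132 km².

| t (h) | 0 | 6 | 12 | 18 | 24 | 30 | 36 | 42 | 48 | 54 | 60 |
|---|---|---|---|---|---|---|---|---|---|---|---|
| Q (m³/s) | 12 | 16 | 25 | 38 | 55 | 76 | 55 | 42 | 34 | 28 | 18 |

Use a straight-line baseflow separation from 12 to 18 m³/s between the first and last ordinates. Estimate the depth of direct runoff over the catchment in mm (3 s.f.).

d ≈ 38.3 mm

Direct runoff: 0.00, 3.40, 11.80, 24.20, 40.60, 61.00, 39.40, 25.80, 17.20, 10.60, 0.00 m³/s; ΣQ_DR = 234.0 m³/s.
V = ΣQ_DR · Δt = 234.0 × 21600 s = 5.054 × 10^6 m³.
Over A = 132 km², depth = V / A = 38.3 mm.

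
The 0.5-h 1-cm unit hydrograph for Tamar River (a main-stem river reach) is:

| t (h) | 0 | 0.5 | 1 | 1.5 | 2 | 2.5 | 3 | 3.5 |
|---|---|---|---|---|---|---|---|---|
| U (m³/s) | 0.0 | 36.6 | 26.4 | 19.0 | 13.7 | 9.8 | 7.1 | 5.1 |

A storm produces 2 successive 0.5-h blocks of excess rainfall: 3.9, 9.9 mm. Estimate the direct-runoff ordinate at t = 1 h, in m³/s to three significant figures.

Q ≈ 46.5 m³/s

By discrete convolution, Q_j = Σ (P_i / 10 mm) · U_{j−i}.
At t = 1 h (j=2): Q = (3.9/10)·26.4 + (9.9/10)·36.6 = 46.5 m³/s.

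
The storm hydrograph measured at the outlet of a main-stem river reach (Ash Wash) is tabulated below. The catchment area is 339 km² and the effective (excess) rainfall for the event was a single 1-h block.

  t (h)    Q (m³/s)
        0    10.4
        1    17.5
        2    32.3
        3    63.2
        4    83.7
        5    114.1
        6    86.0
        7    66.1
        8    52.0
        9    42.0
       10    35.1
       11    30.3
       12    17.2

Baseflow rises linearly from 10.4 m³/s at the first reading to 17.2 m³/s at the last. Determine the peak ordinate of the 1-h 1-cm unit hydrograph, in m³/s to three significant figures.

U_p ≈ 202 m³/s

Direct runoff: 0.00, 6.53, 20.77, 51.10, 71.03, 100.87, 72.20, 51.73, 37.07, 26.50, 19.03, 13.67, 0.00 m³/s; ΣQ_DR = 470.5 m³/s, peak = 100.87 m³/s.
Runoff depth d = ΣQ_DR·Δt / A = 470.5 × 3600 / (339 km²) = 4.996 mm.
The 1-cm UH is the DRH scaled by (10 mm)/d, so U_p = 100.87 × 10/4.996 = 202 m³/s.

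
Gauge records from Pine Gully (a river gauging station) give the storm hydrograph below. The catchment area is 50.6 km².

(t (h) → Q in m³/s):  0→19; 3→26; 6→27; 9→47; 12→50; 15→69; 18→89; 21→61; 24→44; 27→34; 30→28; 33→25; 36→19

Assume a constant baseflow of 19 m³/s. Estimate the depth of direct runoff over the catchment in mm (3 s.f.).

d ≈ 62.1 mm

Direct runoff: 0.0, 7.0, 8.0, 28.0, 31.0, 50.0, 70.0, 42.0, 25.0, 15.0, 9.0, 6.0, 0.0 m³/s; ΣQ_DR = 291.0 m³/s.
V = ΣQ_DR · Δt = 291.0 × 10800 s = 3.143 × 10^6 m³.
Over A = 50.6 km², depth = V / A = 62.1 mm.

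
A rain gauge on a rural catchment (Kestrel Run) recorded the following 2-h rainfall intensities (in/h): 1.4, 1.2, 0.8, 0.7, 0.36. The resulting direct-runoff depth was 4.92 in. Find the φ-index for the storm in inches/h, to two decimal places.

φ ≈ 0.41 in/h

Only the 4 blocks with intensity above φ contribute runoff: 1.4, 1.2, 0.8, 0.7 in/h.
Σ(I−φ)·Δt = d  ⇒  (1.4+1.2+0.8+0.7 − 4φ)·2 = 4.92
φ = (4.100 − 4.92/2) / 4 = 0.41 in/h.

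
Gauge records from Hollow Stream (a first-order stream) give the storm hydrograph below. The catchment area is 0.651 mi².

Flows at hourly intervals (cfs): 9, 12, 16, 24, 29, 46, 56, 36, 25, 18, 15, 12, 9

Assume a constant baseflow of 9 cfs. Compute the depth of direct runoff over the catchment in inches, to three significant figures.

Direct runoff: 0.0, 3.0, 7.0, 15.0, 20.0, 37.0, 47.0, 27.0, 16.0, 9.0, 6.0, 3.0, 0.0 cfs; ΣQ_DR = 190.0 cfs.
V = ΣQ_DR · Δt = 190.0 × 3600 s = 6.840 × 10^5 ft³.
Over A = 0.651 mi², depth = V / A = 0.452 in.

d ≈ 0.452 in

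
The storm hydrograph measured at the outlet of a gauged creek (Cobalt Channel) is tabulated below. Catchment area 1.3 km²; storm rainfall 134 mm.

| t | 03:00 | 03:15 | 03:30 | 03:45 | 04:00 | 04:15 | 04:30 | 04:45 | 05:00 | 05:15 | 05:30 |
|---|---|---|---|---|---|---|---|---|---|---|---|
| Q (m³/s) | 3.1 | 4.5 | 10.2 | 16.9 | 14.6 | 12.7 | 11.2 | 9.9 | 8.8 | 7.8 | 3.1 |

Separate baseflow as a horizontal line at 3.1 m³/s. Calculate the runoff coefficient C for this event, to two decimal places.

C ≈ 0.35

ΣQ_DR = 68.70 m³/s; V = ΣQ_DR·Δt = 61830 m³.
Runoff depth d = V / A = 47.56 mm.
C = d / P = 47.56 / 134 = 0.35.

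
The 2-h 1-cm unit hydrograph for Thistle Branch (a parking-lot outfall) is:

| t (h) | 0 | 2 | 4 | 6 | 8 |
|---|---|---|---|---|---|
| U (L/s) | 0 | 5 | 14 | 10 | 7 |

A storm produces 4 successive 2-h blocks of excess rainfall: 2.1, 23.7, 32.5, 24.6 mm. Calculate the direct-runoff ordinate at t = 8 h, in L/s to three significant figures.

By discrete convolution, Q_j = Σ (P_i / 10 mm) · U_{j−i}.
At t = 8 h (j=4): Q = (2.1/10)·7 + (23.7/10)·10 + (32.5/10)·14 + (24.6/10)·5 = 83.0 L/s.

Q ≈ 83.0 L/s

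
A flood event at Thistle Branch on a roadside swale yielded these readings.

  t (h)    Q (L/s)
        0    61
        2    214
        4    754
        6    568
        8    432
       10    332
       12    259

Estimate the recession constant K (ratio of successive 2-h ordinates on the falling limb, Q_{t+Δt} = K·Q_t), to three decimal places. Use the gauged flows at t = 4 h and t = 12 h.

Using the recession-limb readings at t = 4 h and t = 12 h: Q falls from 754 to 259 L/s over 4 intervals.
K = (Q₂/Q₁)^(1/4) = (259/754)^(1/4) = 0.766.

K ≈ 0.766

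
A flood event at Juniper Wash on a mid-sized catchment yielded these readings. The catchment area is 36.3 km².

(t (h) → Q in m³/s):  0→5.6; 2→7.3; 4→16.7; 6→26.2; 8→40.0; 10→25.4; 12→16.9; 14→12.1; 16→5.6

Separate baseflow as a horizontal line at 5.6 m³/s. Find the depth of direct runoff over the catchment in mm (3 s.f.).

Direct runoff: 0.0, 1.7, 11.1, 20.6, 34.4, 19.8, 11.3, 6.5, 0.0 m³/s; ΣQ_DR = 105.4 m³/s.
V = ΣQ_DR · Δt = 105.4 × 7200 s = 7.589 × 10^5 m³.
Over A = 36.3 km², depth = V / A = 20.9 mm.

d ≈ 20.9 mm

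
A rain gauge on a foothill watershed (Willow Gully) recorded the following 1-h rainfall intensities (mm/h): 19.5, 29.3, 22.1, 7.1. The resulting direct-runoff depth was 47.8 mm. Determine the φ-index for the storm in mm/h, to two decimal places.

Only the 3 blocks with intensity above φ contribute runoff: 19.5, 29.3, 22.1 mm/h.
Σ(I−φ)·Δt = d  ⇒  (19.5+29.3+22.1 − 3φ)·1 = 47.8
φ = (70.90 − 47.8/1) / 3 = 7.70 mm/h.

φ ≈ 7.70 mm/h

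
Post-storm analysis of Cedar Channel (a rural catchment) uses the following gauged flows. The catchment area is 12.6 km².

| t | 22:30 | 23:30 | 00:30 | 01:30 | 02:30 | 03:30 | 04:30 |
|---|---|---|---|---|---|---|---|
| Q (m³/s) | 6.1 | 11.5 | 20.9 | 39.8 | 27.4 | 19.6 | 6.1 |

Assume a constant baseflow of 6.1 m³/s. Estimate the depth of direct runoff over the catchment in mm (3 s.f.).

d ≈ 25.3 mm

Direct runoff: 0.0, 5.4, 14.8, 33.7, 21.3, 13.5, 0.0 m³/s; ΣQ_DR = 88.70 m³/s.
V = ΣQ_DR · Δt = 88.70 × 3600 s = 3.193 × 10^5 m³.
Over A = 12.6 km², depth = V / A = 25.3 mm.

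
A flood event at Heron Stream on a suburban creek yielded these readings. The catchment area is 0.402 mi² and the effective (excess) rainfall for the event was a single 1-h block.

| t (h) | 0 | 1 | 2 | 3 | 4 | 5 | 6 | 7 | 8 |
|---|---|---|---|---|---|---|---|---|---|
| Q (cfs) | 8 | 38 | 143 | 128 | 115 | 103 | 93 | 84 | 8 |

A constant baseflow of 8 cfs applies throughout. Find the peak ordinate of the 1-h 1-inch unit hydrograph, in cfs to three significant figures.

U_p ≈ 54.0 cfs

Direct runoff: 0.0, 30.0, 135.0, 120.0, 107.0, 95.0, 85.0, 76.0, 0.0 cfs; ΣQ_DR = 648.0 cfs, peak = 135.0 cfs.
Runoff depth d = ΣQ_DR·Δt / A = 648.0 × 3600 / (0.402 mi²) = 2.498 in.
The 1-inch UH is the DRH scaled by (1 in)/d, so U_p = 135.0 × 1/2.498 = 54.0 cfs.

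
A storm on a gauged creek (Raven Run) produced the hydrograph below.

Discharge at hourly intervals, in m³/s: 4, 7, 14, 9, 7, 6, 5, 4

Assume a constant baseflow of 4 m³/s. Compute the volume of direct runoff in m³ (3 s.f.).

Direct-runoff ordinates (Q − Q_b): 0.0, 3.0, 10.0, 5.0, 3.0, 2.0, 1.0, 0.0 m³/s.
ΣQ_DR = 24.00 m³/s.
With Δt = 1 h = 3600 s, V = ΣQ_DR · Δt = 24.00 × 3600 = 86400 m³.

V ≈ 86400 m³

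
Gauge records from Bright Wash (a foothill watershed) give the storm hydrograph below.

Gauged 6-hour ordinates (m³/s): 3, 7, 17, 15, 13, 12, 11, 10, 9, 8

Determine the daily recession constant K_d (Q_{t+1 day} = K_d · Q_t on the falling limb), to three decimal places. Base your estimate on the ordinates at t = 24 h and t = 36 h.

K_d ≈ 0.716

Between t = 24 h and t = 36 h the flow falls from 13 to 11 m³/s over 2×6 h = 12 h.
Per-interval ratio K = (11/13)^(1/2) = 0.9199; K_d = K^(24/6) = 0.716.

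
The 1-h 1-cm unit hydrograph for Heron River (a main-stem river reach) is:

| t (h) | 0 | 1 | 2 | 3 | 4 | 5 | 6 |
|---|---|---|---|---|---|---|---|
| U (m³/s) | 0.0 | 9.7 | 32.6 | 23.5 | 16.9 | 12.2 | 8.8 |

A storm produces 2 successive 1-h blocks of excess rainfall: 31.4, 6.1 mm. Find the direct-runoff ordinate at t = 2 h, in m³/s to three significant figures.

By discrete convolution, Q_j = Σ (P_i / 10 mm) · U_{j−i}.
At t = 2 h (j=2): Q = (31.4/10)·32.6 + (6.1/10)·9.7 = 108 m³/s.

Q ≈ 108 m³/s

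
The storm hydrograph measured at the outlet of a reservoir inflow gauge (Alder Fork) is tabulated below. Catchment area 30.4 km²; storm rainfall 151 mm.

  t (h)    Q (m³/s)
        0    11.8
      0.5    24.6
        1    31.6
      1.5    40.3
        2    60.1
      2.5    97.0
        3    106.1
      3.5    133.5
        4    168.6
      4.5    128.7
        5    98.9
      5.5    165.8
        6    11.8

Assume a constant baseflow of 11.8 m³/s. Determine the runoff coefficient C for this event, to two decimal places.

ΣQ_DR = 925.4 m³/s; V = ΣQ_DR·Δt = 1.666 × 10^6 m³.
Runoff depth d = V / A = 54.79 mm.
C = d / P = 54.79 / 151 = 0.36.

C ≈ 0.36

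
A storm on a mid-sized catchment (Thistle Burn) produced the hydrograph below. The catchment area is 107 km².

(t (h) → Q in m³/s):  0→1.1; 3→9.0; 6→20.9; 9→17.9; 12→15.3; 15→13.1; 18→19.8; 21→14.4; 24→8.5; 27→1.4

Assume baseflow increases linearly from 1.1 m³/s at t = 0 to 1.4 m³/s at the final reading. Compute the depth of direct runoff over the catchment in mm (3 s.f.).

d ≈ 11.0 mm

Direct runoff: 0.00, 7.87, 19.73, 16.70, 14.07, 11.83, 18.50, 13.07, 7.13, 0.00 m³/s; ΣQ_DR = 108.9 m³/s.
V = ΣQ_DR · Δt = 108.9 × 10800 s = 1.176 × 10^6 m³.
Over A = 107 km², depth = V / A = 11.0 mm.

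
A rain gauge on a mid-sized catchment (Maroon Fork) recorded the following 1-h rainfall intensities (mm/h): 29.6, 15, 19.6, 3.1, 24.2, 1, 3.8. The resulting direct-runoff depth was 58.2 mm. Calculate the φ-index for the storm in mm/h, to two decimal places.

Only the 4 blocks with intensity above φ contribute runoff: 29.6, 15, 19.6, 24.2 mm/h.
Σ(I−φ)·Δt = d  ⇒  (29.6+15+19.6+24.2 − 4φ)·1 = 58.2
φ = (88.40 − 58.2/1) / 4 = 7.55 mm/h.

φ ≈ 7.55 mm/h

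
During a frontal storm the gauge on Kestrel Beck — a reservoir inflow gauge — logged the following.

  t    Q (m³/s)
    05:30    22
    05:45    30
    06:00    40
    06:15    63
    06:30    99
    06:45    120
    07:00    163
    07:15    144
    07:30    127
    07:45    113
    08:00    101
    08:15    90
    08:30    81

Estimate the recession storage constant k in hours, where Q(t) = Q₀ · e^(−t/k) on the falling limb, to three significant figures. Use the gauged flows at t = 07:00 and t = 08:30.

On the falling limb, Q drops from 163 to 81 m³/s between t = 07:00 and t = 08:30 (Δt = 1.5 h).
k = −Δt / ln(Q₂/Q₁) = −1.5 / ln(81/163) = 2.14 h.

k ≈ 2.14 h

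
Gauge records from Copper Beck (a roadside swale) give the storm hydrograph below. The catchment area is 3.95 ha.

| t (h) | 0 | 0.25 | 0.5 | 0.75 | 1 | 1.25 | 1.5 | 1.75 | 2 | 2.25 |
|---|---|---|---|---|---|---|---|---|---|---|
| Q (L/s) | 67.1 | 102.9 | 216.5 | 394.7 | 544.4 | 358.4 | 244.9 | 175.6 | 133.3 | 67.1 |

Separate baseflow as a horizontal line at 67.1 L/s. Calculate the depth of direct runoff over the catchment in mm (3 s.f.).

Direct runoff: 0.0, 35.8, 149.4, 327.6, 477.3, 291.3, 177.8, 108.5, 66.2, 0.0 L/s; ΣQ_DR = 1634 L/s.
V = ΣQ_DR · Δt = 1634 × 900 s = 1.471 × 10^6 L.
Over A = 3.95 ha, depth = V / A = 37.2 mm.

d ≈ 37.2 mm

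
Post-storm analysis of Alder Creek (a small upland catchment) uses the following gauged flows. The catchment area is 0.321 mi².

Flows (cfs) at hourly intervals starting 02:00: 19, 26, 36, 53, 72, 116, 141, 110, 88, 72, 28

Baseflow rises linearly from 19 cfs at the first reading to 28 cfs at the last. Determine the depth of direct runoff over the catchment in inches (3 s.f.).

Direct runoff: 0.00, 6.10, 15.20, 31.30, 49.40, 92.50, 116.60, 84.70, 61.80, 44.90, 0.00 cfs; ΣQ_DR = 502.5 cfs.
V = ΣQ_DR · Δt = 502.5 × 3600 s = 1.809 × 10^6 ft³.
Over A = 0.321 mi², depth = V / A = 2.43 in.

d ≈ 2.43 in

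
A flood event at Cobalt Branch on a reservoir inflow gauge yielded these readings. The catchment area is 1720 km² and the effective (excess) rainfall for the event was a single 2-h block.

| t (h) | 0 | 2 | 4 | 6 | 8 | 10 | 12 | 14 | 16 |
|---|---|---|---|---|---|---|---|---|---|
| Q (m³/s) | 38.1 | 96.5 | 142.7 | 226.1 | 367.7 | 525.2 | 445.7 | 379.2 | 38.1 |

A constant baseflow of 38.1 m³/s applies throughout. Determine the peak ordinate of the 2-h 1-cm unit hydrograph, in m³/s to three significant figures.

U_p ≈ 607 m³/s

Direct runoff: 0.0, 58.4, 104.6, 188.0, 329.6, 487.1, 407.6, 341.1, 0.0 m³/s; ΣQ_DR = 1916 m³/s, peak = 487.1 m³/s.
Runoff depth d = ΣQ_DR·Δt / A = 1916 × 7200 / (1720 km²) = 8.022 mm.
The 1-cm UH is the DRH scaled by (10 mm)/d, so U_p = 487.1 × 10/8.022 = 607 m³/s.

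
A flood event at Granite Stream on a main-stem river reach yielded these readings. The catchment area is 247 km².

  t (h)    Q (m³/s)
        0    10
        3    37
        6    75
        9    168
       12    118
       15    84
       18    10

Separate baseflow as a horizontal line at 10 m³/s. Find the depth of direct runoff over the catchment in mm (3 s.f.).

Direct runoff: 0.0, 27.0, 65.0, 158.0, 108.0, 74.0, 0.0 m³/s; ΣQ_DR = 432.0 m³/s.
V = ΣQ_DR · Δt = 432.0 × 10800 s = 4.666 × 10^6 m³.
Over A = 247 km², depth = V / A = 18.9 mm.

d ≈ 18.9 mm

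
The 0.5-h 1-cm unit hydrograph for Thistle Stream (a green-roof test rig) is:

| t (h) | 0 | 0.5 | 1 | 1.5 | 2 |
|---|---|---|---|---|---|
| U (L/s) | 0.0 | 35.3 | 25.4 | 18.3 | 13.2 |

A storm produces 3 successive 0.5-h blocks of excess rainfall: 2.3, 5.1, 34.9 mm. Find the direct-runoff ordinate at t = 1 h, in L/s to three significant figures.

By discrete convolution, Q_j = Σ (P_i / 10 mm) · U_{j−i}.
At t = 1 h (j=2): Q = (2.3/10)·25.4 + (5.1/10)·35.3 + (34.9/10)·0.0 = 23.8 L/s.

Q ≈ 23.8 L/s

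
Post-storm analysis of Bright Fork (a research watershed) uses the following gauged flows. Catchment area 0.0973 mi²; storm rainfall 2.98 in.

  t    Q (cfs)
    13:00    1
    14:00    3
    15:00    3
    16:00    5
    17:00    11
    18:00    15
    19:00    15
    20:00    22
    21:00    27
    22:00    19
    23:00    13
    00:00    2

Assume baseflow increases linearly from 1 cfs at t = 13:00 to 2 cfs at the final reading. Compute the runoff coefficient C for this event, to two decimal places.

C ≈ 0.63

ΣQ_DR = 118.0 cfs; V = ΣQ_DR·Δt = 4.248 × 10^5 ft³.
Runoff depth d = V / A = 1.879 in.
C = d / P = 1.879 / 2.98 = 0.63.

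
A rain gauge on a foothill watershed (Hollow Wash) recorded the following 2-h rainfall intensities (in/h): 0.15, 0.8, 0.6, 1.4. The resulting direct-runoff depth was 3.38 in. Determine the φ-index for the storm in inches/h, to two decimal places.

Only the 3 blocks with intensity above φ contribute runoff: 0.8, 0.6, 1.4 in/h.
Σ(I−φ)·Δt = d  ⇒  (0.8+0.6+1.4 − 3φ)·2 = 3.38
φ = (2.800 − 3.38/2) / 3 = 0.37 in/h.

φ ≈ 0.37 in/h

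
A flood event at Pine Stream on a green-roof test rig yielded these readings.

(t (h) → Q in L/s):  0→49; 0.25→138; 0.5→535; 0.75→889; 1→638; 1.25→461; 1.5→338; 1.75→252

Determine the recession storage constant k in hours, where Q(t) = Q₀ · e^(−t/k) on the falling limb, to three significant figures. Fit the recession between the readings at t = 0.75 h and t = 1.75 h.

On the falling limb, Q drops from 889 to 252 L/s between t = 0.75 h and t = 1.75 h (Δt = 1 h).
k = −Δt / ln(Q₂/Q₁) = −1 / ln(252/889) = 0.793 h.

k ≈ 0.793 h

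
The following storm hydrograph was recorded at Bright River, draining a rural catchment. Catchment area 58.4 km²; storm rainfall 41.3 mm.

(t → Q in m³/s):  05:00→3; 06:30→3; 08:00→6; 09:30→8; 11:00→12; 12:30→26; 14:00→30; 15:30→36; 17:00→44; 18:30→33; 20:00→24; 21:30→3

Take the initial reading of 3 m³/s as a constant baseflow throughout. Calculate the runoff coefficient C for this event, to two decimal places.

ΣQ_DR = 192.0 m³/s; V = ΣQ_DR·Δt = 1.037 × 10^6 m³.
Runoff depth d = V / A = 17.75 mm.
C = d / P = 17.75 / 41.3 = 0.43.

C ≈ 0.43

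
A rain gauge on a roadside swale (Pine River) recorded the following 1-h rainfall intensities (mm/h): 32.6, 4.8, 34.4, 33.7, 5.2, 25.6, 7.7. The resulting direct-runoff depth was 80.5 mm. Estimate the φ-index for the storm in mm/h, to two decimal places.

Only the 4 blocks with intensity above φ contribute runoff: 32.6, 34.4, 33.7, 25.6 mm/h.
Σ(I−φ)·Δt = d  ⇒  (32.6+34.4+33.7+25.6 − 4φ)·1 = 80.5
φ = (126.3 − 80.5/1) / 4 = 11.45 mm/h.

φ ≈ 11.45 mm/h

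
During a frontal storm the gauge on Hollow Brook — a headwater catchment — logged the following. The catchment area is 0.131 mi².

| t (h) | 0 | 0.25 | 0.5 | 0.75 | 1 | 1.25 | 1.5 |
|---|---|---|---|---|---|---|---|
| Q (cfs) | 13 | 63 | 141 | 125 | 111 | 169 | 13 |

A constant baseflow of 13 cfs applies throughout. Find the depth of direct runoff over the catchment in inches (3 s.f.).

d ≈ 1.61 in

Direct runoff: 0.0, 50.0, 128.0, 112.0, 98.0, 156.0, 0.0 cfs; ΣQ_DR = 544.0 cfs.
V = ΣQ_DR · Δt = 544.0 × 900 s = 4.896 × 10^5 ft³.
Over A = 0.131 mi², depth = V / A = 1.61 in.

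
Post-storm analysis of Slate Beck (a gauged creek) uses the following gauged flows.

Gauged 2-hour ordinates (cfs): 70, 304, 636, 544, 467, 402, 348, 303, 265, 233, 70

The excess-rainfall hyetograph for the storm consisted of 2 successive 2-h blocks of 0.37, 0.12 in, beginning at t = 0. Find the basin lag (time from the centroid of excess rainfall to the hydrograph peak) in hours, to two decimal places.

Centroid of excess rainfall: t_c = Σ P_i·t̄_i / ΣP_i = 1.4898 h (block centres at 1, 3 h).
Hydrograph peak occurs at t = 4 h, so basin lag t_L = 4 − 1.4898 = 2.51 h.

t_L ≈ 2.51 h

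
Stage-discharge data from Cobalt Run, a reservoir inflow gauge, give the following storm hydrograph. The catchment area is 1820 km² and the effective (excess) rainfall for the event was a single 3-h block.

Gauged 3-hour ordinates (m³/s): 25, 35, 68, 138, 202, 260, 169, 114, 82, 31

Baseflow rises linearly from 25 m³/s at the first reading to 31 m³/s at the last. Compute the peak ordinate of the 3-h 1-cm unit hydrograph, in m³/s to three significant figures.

U_p ≈ 463 m³/s

Direct runoff: 0.00, 9.33, 41.67, 111.00, 174.33, 231.67, 140.00, 84.33, 51.67, 0.00 m³/s; ΣQ_DR = 844.0 m³/s, peak = 231.67 m³/s.
Runoff depth d = ΣQ_DR·Δt / A = 844.0 × 10800 / (1820 km²) = 5.008 mm.
The 1-cm UH is the DRH scaled by (10 mm)/d, so U_p = 231.67 × 10/5.008 = 463 m³/s.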